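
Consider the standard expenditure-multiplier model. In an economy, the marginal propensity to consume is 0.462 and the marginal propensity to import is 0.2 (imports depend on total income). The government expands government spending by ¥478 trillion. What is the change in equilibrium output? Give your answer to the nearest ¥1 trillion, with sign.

Spending multiplier = 1/(1 − c + m) = 1/(1 − 0.462 + 0.2) = 1/0.738 ≈ 1.355.
ΔY = k × ΔG = (+¥478 trillion) / 0.738 ≈ +¥648 trillion.

+¥648 trillion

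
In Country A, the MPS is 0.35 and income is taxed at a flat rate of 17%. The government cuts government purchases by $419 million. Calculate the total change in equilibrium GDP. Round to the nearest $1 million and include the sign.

MPC = 1 − MPS = 1 − 0.35 = 0.65.
Spending multiplier = 1/(1 − c(1−t)) = 1/(1 − 0.65×0.83) = 1/0.4605 ≈ 2.172.
ΔY = k × ΔG = (−$419 million) / 0.4605 ≈ −$910 million.

−$910 million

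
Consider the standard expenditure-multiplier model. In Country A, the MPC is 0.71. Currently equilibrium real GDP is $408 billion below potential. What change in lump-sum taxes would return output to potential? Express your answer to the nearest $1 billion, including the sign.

−$167 billion

Spending multiplier = 1/(1 − MPC) = 1/(1 − 0.71) = 1/0.29 ≈ 3.448.
Tax multiplier = −c·k = −0.71/0.29 ≈ −2.448. Need ΔY = +$408 billion, so ΔT = ΔY/(−c·k) = −(+$408 billion) × 0.29 / 0.71 ≈ −$167 billion.
The government should cut lump-sum taxes by $167 billion.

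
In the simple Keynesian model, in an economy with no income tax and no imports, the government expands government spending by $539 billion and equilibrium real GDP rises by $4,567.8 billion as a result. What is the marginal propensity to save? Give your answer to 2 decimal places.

Implied spending multiplier k = ΔY/ΔG = 4,567.8/539 ≈ 8.4746.
Since k = 1/(1 − MPC), MPC = 1 − 1/k = 1 − ΔG/ΔY = 1 − 539/4,567.8 ≈ 0.88.
MPS = 1 − MPC = 0.12.

0.12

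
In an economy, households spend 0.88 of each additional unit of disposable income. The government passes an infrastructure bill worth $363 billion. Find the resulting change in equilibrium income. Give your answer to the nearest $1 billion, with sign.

+$3,025 billion

Spending multiplier = 1/(1 − MPC) = 1/(1 − 0.88) = 1/0.12 ≈ 8.333.
ΔY = k × ΔG = (+$363 billion) / 0.12 = +$3,025 billion.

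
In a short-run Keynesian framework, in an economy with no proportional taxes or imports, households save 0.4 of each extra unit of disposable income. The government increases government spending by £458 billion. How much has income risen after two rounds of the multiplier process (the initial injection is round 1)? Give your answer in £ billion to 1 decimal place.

MPC = 1 − MPS = 1 − 0.4 = 0.6.
Round 1 adds ΔG = £458 billion; each later round is MPC = 0.6 times the previous.
After 2 rounds: 458 + 274.8 = ΔG·(1 − c^2)/(1 − c) = 458 × (1 − 0.36)/0.4 = £732.8 billion.

£732.8 billion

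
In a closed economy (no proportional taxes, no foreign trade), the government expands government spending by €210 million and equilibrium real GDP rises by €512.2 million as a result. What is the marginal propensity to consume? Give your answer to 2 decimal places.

Implied spending multiplier k = ΔY/ΔG = 512.2/210 ≈ 2.439.
Since k = 1/(1 − MPC), MPC = 1 − 1/k = 1 − ΔG/ΔY = 1 − 210/512.2 ≈ 0.59.

0.59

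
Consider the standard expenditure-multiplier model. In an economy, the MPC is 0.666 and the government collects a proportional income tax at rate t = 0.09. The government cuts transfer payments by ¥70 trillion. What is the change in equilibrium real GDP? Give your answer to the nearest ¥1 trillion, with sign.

−¥118 trillion

The transfer change shifts disposable income by −¥70 trillion, so first-round consumption changes by c·ΔTR = 0.666 × (−¥70 trillion) = −¥46.62 trillion.
Expenditure multiplier = 1/(1 − c(1−t)) = 1/(1 − 0.666×0.91) = 1/0.39394 ≈ 2.538.
The transfer multiplier is c × k ≈ 1.691, so ΔY = k × (c·ΔTR) = (−¥46.62 trillion) / 0.39394 ≈ −¥118 trillion.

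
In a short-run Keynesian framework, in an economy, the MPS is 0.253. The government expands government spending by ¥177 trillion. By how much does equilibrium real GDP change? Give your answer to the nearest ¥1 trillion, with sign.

MPC = 1 − MPS = 1 − 0.253 = 0.747.
Spending multiplier = 1/(1 − MPC) = 1/(1 − 0.747) = 1/0.253 ≈ 3.953.
ΔY = k × ΔG = (+¥177 trillion) / 0.253 ≈ +¥700 trillion.

+¥700 trillion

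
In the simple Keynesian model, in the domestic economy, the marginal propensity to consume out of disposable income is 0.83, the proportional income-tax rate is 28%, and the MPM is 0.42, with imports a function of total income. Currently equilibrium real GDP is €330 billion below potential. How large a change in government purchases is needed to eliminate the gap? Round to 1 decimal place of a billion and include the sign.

+€271.4 billion

Spending multiplier = 1/(1 − c(1−t) + m) = 1/(1 − 0.83×0.72 + 0.42) = 1/0.8224 ≈ 1.216.
Need ΔY = +€330 billion, so ΔG = ΔY/k = (+€330 billion) × 0.8224 ≈ +€271.4 billion.
The government should increase government purchases by €271.4 billion.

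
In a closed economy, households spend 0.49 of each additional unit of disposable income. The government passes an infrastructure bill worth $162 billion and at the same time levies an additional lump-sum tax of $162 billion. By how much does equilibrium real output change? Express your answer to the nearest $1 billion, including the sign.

+$162 billion

Expenditure multiplier = 1/(1 − MPC) = 1/(1 − 0.49) = 1/0.51 ≈ 1.961.
ΔG contributes k·ΔG = (+$162 billion) / 0.51 ≈ +$317.6 billion.
ΔT of +$162 billion changes first-round spending by −c·ΔT = −$79.38 billion, contributing k·(−c·ΔT) = (−$79.38 billion) / 0.51 ≈ −$155.6 billion.
With ΔG = ΔT and no other leakages, the balanced-budget multiplier is 1, so ΔY = ΔG = +$162 billion.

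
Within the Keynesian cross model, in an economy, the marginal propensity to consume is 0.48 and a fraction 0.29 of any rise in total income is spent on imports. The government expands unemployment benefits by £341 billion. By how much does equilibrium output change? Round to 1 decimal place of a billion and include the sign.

The transfer change shifts disposable income by +£341 billion, so first-round consumption changes by c·ΔTR = 0.48 × (+£341 billion) = +£163.68 billion.
Expenditure multiplier = 1/(1 − c + m) = 1/(1 − 0.48 + 0.29) = 1/0.81 ≈ 1.235.
The transfer multiplier is c × k ≈ 0.593, so ΔY = k × (c·ΔTR) = (+£163.68 billion) / 0.81 ≈ +£202.1 billion.

+£202.1 billion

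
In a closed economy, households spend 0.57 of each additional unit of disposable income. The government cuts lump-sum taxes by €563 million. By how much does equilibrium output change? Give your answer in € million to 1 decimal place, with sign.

+€746.3 million

A lump-sum tax change of −€563 million shifts disposable income by +€563 million; first-round consumption changes by −c × ΔT = −0.57 × (−€563 million) = +€320.91 million.
Expenditure multiplier = 1/(1 − MPC) = 1/(1 − 0.57) = 1/0.43 ≈ 2.326.
The tax multiplier is −c × k ≈ −1.326, so ΔY = k × (−c·ΔT) = (+€320.91 million) / 0.43 ≈ +€746.3 million.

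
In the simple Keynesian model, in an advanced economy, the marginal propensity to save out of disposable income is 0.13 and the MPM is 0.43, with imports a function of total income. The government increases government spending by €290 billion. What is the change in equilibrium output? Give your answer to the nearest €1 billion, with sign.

MPC = 1 − MPS = 1 − 0.13 = 0.87.
Expenditure multiplier = 1/(1 − c + m) = 1/(1 − 0.87 + 0.43) = 1/0.56 ≈ 1.786.
ΔY = k × ΔG = (+€290 billion) / 0.56 ≈ +€518 billion.

+€518 billion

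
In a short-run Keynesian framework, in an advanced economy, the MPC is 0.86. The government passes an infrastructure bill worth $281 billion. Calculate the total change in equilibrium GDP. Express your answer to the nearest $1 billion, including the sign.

Expenditure multiplier = 1/(1 − MPC) = 1/(1 − 0.86) = 1/0.14 ≈ 7.143.
ΔY = k × ΔG = (+$281 billion) / 0.14 ≈ +$2,007 billion.

+$2,007 billion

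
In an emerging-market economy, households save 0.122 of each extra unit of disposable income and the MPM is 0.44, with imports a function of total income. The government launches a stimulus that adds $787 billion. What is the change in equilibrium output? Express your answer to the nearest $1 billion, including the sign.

MPC = 1 − MPS = 1 − 0.122 = 0.878.
Expenditure multiplier = 1/(1 − c + m) = 1/(1 − 0.878 + 0.44) = 1/0.562 ≈ 1.779.
ΔY = k × ΔG = (+$787 billion) / 0.562 ≈ +$1,400 billion.

+$1,400 billion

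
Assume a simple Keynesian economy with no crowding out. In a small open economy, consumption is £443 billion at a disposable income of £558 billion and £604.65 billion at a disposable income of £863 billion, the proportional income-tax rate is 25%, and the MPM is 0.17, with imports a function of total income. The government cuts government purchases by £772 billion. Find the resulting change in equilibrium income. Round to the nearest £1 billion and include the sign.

MPC = ΔC/ΔYd = (604.65 − 443)/(863 − 558) = 161.65/305 = 0.53.
Spending multiplier = 1/(1 − c(1−t) + m) = 1/(1 − 0.53×0.75 + 0.17) = 1/0.7725 ≈ 1.294.
ΔY = k × ΔG = (−£772 billion) / 0.7725 ≈ −£999 billion.

−£999 billion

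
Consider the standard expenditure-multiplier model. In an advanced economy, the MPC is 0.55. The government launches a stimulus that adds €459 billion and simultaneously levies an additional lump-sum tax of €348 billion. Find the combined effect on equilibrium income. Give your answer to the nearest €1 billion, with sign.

+€595 billion

Expenditure multiplier = 1/(1 − MPC) = 1/(1 − 0.55) = 1/0.45 ≈ 2.222.
ΔG contributes k·ΔG = (+€459 billion) / 0.45 = +€1,020 billion.
ΔT of +€348 billion changes first-round spending by −c·ΔT = −€191.4 billion, contributing k·(−c·ΔT) = (−€191.4 billion) / 0.45 ≈ −€425.3 billion.
Net ΔY = k(ΔG − c·ΔT) = (+€267.6 billion) / 0.45 ≈ +€595 billion.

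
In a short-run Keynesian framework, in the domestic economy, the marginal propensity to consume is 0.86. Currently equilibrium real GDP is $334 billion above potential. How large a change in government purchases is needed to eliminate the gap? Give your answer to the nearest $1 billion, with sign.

−$47 billion

Spending multiplier = 1/(1 − MPC) = 1/(1 − 0.86) = 1/0.14 ≈ 7.143.
Need ΔY = −$334 billion, so ΔG = ΔY/k = (−$334 billion) × 0.14 ≈ −$47 billion.
The government should cut government purchases by $47 billion.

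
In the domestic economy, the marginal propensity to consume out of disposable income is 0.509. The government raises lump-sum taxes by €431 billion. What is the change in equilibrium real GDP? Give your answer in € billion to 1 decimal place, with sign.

A lump-sum tax change of +€431 billion shifts disposable income by −€431 billion; first-round consumption changes by −c × ΔT = −0.509 × (+€431 billion) = −€219.379 billion.
Expenditure multiplier = 1/(1 − MPC) = 1/(1 − 0.509) = 1/0.491 ≈ 2.037.
The tax multiplier is −c × k ≈ −1.037, so ΔY = k × (−c·ΔT) = (−€219.379 billion) / 0.491 ≈ −€446.8 billion.

−€446.8 billion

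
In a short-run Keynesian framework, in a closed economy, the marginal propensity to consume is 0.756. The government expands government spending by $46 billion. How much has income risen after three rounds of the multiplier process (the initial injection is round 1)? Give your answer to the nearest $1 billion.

$107 billion

Round 1 adds ΔG = $46 billion; each later round is MPC = 0.756 times the previous.
After 3 rounds: 46 + 34.776 + 26.290656 = ΔG·(1 − c^3)/(1 − c) = 46 × (1 − 0.432081216)/0.244 ≈ $107 billion.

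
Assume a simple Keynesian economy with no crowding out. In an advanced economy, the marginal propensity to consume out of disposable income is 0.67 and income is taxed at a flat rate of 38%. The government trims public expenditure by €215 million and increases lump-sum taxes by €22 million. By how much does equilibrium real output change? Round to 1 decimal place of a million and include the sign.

−€393.0 million

Expenditure multiplier = 1/(1 − c(1−t)) = 1/(1 − 0.67×0.62) = 1/0.5846 ≈ 1.711.
ΔG contributes k·ΔG = (−€215 million) / 0.5846 ≈ −€367.8 million.
ΔT of +€22 million changes first-round spending by −c·ΔT = −€14.74 million, contributing k·(−c·ΔT) = (−€14.74 million) / 0.5846 ≈ −€25.2 million.
Net ΔY = k(ΔG − c·ΔT) = (−€229.74 million) / 0.5846 ≈ −€393 million.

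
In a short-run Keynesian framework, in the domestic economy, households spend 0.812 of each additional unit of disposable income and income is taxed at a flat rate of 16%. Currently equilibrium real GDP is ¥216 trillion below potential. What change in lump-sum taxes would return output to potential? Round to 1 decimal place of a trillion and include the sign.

Spending multiplier = 1/(1 − c(1−t)) = 1/(1 − 0.812×0.84) = 1/0.31792 ≈ 3.145.
Tax multiplier = −c·k = −0.812/0.31792 ≈ −2.554. Need ΔY = +¥216 trillion, so ΔT = ΔY/(−c·k) = −(+¥216 trillion) × 0.31792 / 0.812 ≈ −¥84.6 trillion.
The government should cut lump-sum taxes by ¥84.6 trillion.

−¥84.6 trillion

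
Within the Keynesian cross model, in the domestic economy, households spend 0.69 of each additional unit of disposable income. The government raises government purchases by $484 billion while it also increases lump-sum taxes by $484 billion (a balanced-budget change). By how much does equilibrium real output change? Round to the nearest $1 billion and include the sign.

Expenditure multiplier = 1/(1 − MPC) = 1/(1 − 0.69) = 1/0.31 ≈ 3.226.
ΔG contributes k·ΔG = (+$484 billion) / 0.31 ≈ +$1,561.3 billion.
ΔT of +$484 billion changes first-round spending by −c·ΔT = −$333.96 billion, contributing k·(−c·ΔT) = (−$333.96 billion) / 0.31 ≈ −$1,077.3 billion.
With ΔG = ΔT and no other leakages, the balanced-budget multiplier is 1, so ΔY = ΔG = +$484 billion.

+$484 billion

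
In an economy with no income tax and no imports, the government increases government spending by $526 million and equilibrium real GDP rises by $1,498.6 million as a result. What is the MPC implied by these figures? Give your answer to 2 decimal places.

Implied spending multiplier k = ΔY/ΔG = 1,498.6/526 ≈ 2.849.
Since k = 1/(1 − MPC), MPC = 1 − 1/k = 1 − ΔG/ΔY = 1 − 526/1,498.6 ≈ 0.65.

0.65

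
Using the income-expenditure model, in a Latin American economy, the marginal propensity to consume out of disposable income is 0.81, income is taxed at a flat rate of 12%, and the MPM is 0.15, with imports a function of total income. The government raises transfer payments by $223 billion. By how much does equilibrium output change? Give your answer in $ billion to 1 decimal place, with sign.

+$413.2 billion

The transfer change shifts disposable income by +$223 billion, so first-round consumption changes by c·ΔTR = 0.81 × (+$223 billion) = +$180.63 billion.
Expenditure multiplier = 1/(1 − c(1−t) + m) = 1/(1 − 0.81×0.88 + 0.15) = 1/0.4372 ≈ 2.287.
The transfer multiplier is c × k ≈ 1.853, so ΔY = k × (c·ΔTR) = (+$180.63 billion) / 0.4372 ≈ +$413.2 billion.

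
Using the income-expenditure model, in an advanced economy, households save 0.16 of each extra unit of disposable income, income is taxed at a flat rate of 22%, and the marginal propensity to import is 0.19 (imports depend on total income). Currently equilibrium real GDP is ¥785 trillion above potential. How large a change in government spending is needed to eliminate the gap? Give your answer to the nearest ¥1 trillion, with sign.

MPC = 1 − MPS = 1 − 0.16 = 0.84.
Spending multiplier = 1/(1 − c(1−t) + m) = 1/(1 − 0.84×0.78 + 0.19) = 1/0.5348 ≈ 1.87.
Need ΔY = −¥785 trillion, so ΔG = ΔY/k = (−¥785 trillion) × 0.5348 ≈ −¥420 trillion.
The government should cut government spending by ¥420 trillion.

−¥420 trillion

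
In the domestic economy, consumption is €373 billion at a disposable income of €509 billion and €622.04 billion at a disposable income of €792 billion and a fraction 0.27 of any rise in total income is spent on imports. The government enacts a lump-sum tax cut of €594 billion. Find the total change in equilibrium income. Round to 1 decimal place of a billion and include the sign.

MPC = ΔC/ΔYd = (622.04 − 373)/(792 − 509) = 249.04/283 = 0.88.
A lump-sum tax change of −€594 billion shifts disposable income by +€594 billion; first-round consumption changes by −c × ΔT = −0.88 × (−€594 billion) = +€522.72 billion.
Expenditure multiplier = 1/(1 − c + m) = 1/(1 − 0.88 + 0.27) = 1/0.39 ≈ 2.564.
The tax multiplier is −c × k ≈ −2.256, so ΔY = k × (−c·ΔT) = (+€522.72 billion) / 0.39 ≈ +€1,340.3 billion.

+€1,340.3 billion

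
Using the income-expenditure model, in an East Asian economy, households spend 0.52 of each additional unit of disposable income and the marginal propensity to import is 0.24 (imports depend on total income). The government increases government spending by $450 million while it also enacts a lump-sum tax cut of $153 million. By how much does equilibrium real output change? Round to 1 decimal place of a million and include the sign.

Expenditure multiplier = 1/(1 − c + m) = 1/(1 − 0.52 + 0.24) = 1/0.72 ≈ 1.389.
ΔG contributes k·ΔG = (+$450 million) / 0.72 = +$625 million.
ΔT of −$153 million changes first-round spending by −c·ΔT = +$79.56 million, contributing k·(−c·ΔT) = (+$79.56 million) / 0.72 = +$110.5 million.
Net ΔY = k(ΔG − c·ΔT) = (+$529.56 million) / 0.72 = +$735.5 million.

+$735.5 million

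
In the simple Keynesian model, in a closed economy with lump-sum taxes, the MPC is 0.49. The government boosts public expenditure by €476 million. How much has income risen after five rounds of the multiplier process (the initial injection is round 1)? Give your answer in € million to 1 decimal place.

Round 1 adds ΔG = €476 million; each later round is MPC = 0.49 times the previous.
After 5 rounds: 476 + 233.24 + 114.2876 + 56.000924 + 27.44045276 = ΔG·(1 − c^5)/(1 − c) = 476 × (1 − 0.0282475249)/0.51 ≈ €907 million.

€907.0 million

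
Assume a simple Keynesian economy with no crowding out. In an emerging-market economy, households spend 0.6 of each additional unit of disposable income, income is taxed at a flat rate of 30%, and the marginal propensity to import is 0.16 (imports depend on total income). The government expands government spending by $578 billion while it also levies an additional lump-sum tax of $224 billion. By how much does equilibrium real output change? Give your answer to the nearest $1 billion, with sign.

+$599 billion

Expenditure multiplier = 1/(1 − c(1−t) + m) = 1/(1 − 0.6×0.7 + 0.16) = 1/0.74 ≈ 1.351.
ΔG contributes k·ΔG = (+$578 billion) / 0.74 ≈ +$781.1 billion.
ΔT of +$224 billion changes first-round spending by −c·ΔT = −$134.4 billion, contributing k·(−c·ΔT) = (−$134.4 billion) / 0.74 ≈ −$181.6 billion.
Net ΔY = k(ΔG − c·ΔT) = (+$443.6 billion) / 0.74 ≈ +$599 billion.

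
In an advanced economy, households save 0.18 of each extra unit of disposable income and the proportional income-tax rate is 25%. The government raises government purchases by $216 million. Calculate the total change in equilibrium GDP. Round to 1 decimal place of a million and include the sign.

MPC = 1 − MPS = 1 − 0.18 = 0.82.
Government-spending multiplier = 1/(1 − c(1−t)) = 1/(1 − 0.82×0.75) = 1/0.385 ≈ 2.597.
ΔY = k × ΔG = (+$216 million) / 0.385 ≈ +$561 million.

+$561.0 million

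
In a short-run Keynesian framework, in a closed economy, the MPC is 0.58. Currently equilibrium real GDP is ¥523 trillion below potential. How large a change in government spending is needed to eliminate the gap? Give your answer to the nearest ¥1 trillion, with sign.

+¥220 trillion

Spending multiplier = 1/(1 − MPC) = 1/(1 − 0.58) = 1/0.42 ≈ 2.381.
Need ΔY = +¥523 trillion, so ΔG = ΔY/k = (+¥523 trillion) × 0.42 ≈ +¥220 trillion.
The government should increase government spending by ¥220 trillion.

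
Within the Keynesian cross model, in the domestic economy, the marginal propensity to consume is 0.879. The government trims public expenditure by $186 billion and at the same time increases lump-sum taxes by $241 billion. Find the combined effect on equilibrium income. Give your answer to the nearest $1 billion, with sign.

−$3,288 billion

Expenditure multiplier = 1/(1 − MPC) = 1/(1 − 0.879) = 1/0.121 ≈ 8.264.
ΔG contributes k·ΔG = (−$186 billion) / 0.121 ≈ −$1,537.2 billion.
ΔT of +$241 billion changes first-round spending by −c·ΔT = −$211.839 billion, contributing k·(−c·ΔT) = (−$211.839 billion) / 0.121 ≈ −$1,750.7 billion.
Net ΔY = k(ΔG − c·ΔT) = (−$397.839 billion) / 0.121 ≈ −$3,288 billion.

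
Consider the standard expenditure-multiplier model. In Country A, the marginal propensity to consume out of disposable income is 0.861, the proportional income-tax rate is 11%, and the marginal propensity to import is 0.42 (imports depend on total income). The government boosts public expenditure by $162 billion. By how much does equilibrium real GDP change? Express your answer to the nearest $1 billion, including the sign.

Expenditure multiplier = 1/(1 − c(1−t) + m) = 1/(1 − 0.861×0.89 + 0.42) = 1/0.65371 ≈ 1.53.
ΔY = k × ΔG = (+$162 billion) / 0.65371 ≈ +$248 billion.

+$248 billion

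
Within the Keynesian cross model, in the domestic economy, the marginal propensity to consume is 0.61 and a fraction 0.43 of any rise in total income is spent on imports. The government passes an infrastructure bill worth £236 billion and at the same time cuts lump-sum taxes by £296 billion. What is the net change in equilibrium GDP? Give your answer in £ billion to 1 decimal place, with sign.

Expenditure multiplier = 1/(1 − c + m) = 1/(1 − 0.61 + 0.43) = 1/0.82 ≈ 1.22.
ΔG contributes k·ΔG = (+£236 billion) / 0.82 ≈ +£287.8 billion.
ΔT of −£296 billion changes first-round spending by −c·ΔT = +£180.56 billion, contributing k·(−c·ΔT) = (+£180.56 billion) / 0.82 ≈ +£220.2 billion.
Net ΔY = k(ΔG − c·ΔT) = (+£416.56 billion) / 0.82 = +£508 billion.

+£508.0 billion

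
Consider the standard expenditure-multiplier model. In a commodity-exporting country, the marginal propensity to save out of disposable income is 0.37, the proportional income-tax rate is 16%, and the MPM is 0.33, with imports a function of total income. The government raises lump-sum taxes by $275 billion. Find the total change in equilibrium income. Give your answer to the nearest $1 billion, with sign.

−$216 billion

MPC = 1 − MPS = 1 − 0.37 = 0.63.
A lump-sum tax change of +$275 billion shifts disposable income by −$275 billion; first-round consumption changes by −c × ΔT = −0.63 × (+$275 billion) = −$173.25 billion.
Expenditure multiplier = 1/(1 − c(1−t) + m) = 1/(1 − 0.63×0.84 + 0.33) = 1/0.8008 ≈ 1.249.
The tax multiplier is −c × k ≈ −0.787, so ΔY = k × (−c·ΔT) = (−$173.25 billion) / 0.8008 ≈ −$216 billion.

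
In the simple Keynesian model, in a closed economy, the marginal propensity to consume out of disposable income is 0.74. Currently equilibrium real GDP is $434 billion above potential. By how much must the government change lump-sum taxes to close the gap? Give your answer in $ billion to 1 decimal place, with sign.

Spending multiplier = 1/(1 − MPC) = 1/(1 − 0.74) = 1/0.26 ≈ 3.846.
Tax multiplier = −c·k = −0.74/0.26 ≈ −2.846. Need ΔY = −$434 billion, so ΔT = ΔY/(−c·k) = −(−$434 billion) × 0.26 / 0.74 ≈ +$152.5 billion.
The government should raise lump-sum taxes by $152.5 billion.

+$152.5 billion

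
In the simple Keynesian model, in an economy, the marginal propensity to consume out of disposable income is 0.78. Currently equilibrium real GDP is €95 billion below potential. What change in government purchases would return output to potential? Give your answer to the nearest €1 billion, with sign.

+€21 billion

Spending multiplier = 1/(1 − MPC) = 1/(1 − 0.78) = 1/0.22 ≈ 4.545.
Need ΔY = +€95 billion, so ΔG = ΔY/k = (+€95 billion) × 0.22 ≈ +€21 billion.
The government should increase government purchases by €21 billion.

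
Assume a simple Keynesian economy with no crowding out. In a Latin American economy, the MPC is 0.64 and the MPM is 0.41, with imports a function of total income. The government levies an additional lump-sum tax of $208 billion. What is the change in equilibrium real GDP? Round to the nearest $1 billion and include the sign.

−$173 billion

A lump-sum tax change of +$208 billion shifts disposable income by −$208 billion; first-round consumption changes by −c × ΔT = −0.64 × (+$208 billion) = −$133.12 billion.
Expenditure multiplier = 1/(1 − c + m) = 1/(1 − 0.64 + 0.41) = 1/0.77 ≈ 1.299.
The tax multiplier is −c × k ≈ −0.831, so ΔY = k × (−c·ΔT) = (−$133.12 billion) / 0.77 ≈ −$173 billion.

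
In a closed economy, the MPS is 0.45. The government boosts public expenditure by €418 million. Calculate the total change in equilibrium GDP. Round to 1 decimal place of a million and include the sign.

+€928.9 million

MPC = 1 − MPS = 1 − 0.45 = 0.55.
Expenditure multiplier = 1/(1 − MPC) = 1/(1 − 0.55) = 1/0.45 ≈ 2.222.
ΔY = k × ΔG = (+€418 million) / 0.45 ≈ +€928.9 million.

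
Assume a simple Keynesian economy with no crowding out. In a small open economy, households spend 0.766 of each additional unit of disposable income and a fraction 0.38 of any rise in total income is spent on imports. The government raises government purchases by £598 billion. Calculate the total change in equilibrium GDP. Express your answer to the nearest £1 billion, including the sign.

Spending multiplier = 1/(1 − c + m) = 1/(1 − 0.766 + 0.38) = 1/0.614 ≈ 1.629.
ΔY = k × ΔG = (+£598 billion) / 0.614 ≈ +£974 billion.

+£974 billion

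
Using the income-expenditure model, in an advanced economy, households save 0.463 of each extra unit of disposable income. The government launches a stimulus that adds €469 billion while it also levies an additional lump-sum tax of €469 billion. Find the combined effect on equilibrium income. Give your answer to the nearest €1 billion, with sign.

MPC = 1 − MPS = 1 − 0.463 = 0.537.
Expenditure multiplier = 1/(1 − MPC) = 1/(1 − 0.537) = 1/0.463 ≈ 2.16.
ΔG contributes k·ΔG = (+€469 billion) / 0.463 ≈ +€1,013 billion.
ΔT of +€469 billion changes first-round spending by −c·ΔT = −€251.853 billion, contributing k·(−c·ΔT) = (−€251.853 billion) / 0.463 ≈ −€544 billion.
With ΔG = ΔT and no other leakages, the balanced-budget multiplier is 1, so ΔY = ΔG = +€469 billion.

+€469 billion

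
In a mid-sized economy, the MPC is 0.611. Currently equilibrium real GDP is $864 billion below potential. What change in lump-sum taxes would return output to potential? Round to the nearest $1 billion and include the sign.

Spending multiplier = 1/(1 − MPC) = 1/(1 − 0.611) = 1/0.389 ≈ 2.571.
Tax multiplier = −c·k = −0.611/0.389 ≈ −1.571. Need ΔY = +$864 billion, so ΔT = ΔY/(−c·k) = −(+$864 billion) × 0.389 / 0.611 ≈ −$550 billion.
The government should cut lump-sum taxes by $550 billion.

−$550 billion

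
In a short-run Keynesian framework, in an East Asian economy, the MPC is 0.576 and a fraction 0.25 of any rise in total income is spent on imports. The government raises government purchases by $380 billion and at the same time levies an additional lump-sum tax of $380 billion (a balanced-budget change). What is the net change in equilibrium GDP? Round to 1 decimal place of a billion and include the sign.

Expenditure multiplier = 1/(1 − c + m) = 1/(1 − 0.576 + 0.25) = 1/0.674 ≈ 1.484.
ΔG contributes k·ΔG = (+$380 billion) / 0.674 ≈ +$563.8 billion.
ΔT of +$380 billion changes first-round spending by −c·ΔT = −$218.88 billion, contributing k·(−c·ΔT) = (−$218.88 billion) / 0.674 ≈ −$324.7 billion.
Net ΔY = k(ΔG − c·ΔT) = (+$161.12 billion) / 0.674 ≈ +$239.1 billion.

+$239.1 billion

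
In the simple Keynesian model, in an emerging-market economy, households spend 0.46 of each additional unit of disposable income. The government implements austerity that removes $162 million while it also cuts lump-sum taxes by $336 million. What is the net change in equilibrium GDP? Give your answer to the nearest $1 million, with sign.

−$14 million

Expenditure multiplier = 1/(1 − MPC) = 1/(1 − 0.46) = 1/0.54 ≈ 1.852.
ΔG contributes k·ΔG = (−$162 million) / 0.54 = −$300 million.
ΔT of −$336 million changes first-round spending by −c·ΔT = +$154.56 million, contributing k·(−c·ΔT) = (+$154.56 million) / 0.54 ≈ +$286.2 million.
Net ΔY = k(ΔG − c·ΔT) = (−$7.44 million) / 0.54 ≈ −$14 million.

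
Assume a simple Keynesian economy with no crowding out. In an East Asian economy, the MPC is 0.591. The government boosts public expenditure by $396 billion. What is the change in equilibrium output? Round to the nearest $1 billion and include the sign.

Expenditure multiplier = 1/(1 − MPC) = 1/(1 − 0.591) = 1/0.409 ≈ 2.445.
ΔY = k × ΔG = (+$396 billion) / 0.409 ≈ +$968 billion.

+$968 billion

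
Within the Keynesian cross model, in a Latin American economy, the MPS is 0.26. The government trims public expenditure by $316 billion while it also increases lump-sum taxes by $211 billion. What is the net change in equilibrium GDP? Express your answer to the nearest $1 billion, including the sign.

MPC = 1 − MPS = 1 − 0.26 = 0.74.
Expenditure multiplier = 1/(1 − MPC) = 1/(1 − 0.74) = 1/0.26 ≈ 3.846.
ΔG contributes k·ΔG = (−$316 billion) / 0.26 ≈ −$1,215.4 billion.
ΔT of +$211 billion changes first-round spending by −c·ΔT = −$156.14 billion, contributing k·(−c·ΔT) = (−$156.14 billion) / 0.26 ≈ −$600.5 billion.
Net ΔY = k(ΔG − c·ΔT) = (−$472.14 billion) / 0.26 ≈ −$1,816 billion.

−$1,816 billion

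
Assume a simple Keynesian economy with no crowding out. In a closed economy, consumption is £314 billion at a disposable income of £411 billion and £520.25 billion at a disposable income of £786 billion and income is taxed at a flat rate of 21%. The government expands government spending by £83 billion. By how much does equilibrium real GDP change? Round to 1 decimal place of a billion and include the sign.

MPC = ΔC/ΔYd = (520.25 − 314)/(786 − 411) = 206.25/375 = 0.55.
Spending multiplier = 1/(1 − c(1−t)) = 1/(1 − 0.55×0.79) = 1/0.5655 ≈ 1.768.
ΔY = k × ΔG = (+£83 billion) / 0.5655 ≈ +£146.8 billion.

+£146.8 billion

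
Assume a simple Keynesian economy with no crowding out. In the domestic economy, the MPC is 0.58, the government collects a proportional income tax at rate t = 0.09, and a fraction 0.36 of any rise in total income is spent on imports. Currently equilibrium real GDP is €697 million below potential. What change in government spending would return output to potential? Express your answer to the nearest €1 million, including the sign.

+€580 million

Spending multiplier = 1/(1 − c(1−t) + m) = 1/(1 − 0.58×0.91 + 0.36) = 1/0.8322 ≈ 1.202.
Need ΔY = +€697 million, so ΔG = ΔY/k = (+€697 million) × 0.8322 ≈ +€580 million.
The government should increase government spending by €580 million.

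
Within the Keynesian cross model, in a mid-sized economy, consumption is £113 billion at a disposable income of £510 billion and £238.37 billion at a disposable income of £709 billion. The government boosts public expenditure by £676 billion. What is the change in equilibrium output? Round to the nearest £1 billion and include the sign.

MPC = ΔC/ΔYd = (238.37 − 113)/(709 − 510) = 125.37/199 = 0.63.
Spending multiplier = 1/(1 − MPC) = 1/(1 − 0.63) = 1/0.37 ≈ 2.703.
ΔY = k × ΔG = (+£676 billion) / 0.37 ≈ +£1,827 billion.

+£1,827 billion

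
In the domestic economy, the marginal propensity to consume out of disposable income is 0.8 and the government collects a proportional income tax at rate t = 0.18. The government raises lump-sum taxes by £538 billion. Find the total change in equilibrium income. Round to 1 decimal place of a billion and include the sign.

A lump-sum tax change of +£538 billion shifts disposable income by −£538 billion; first-round consumption changes by −c × ΔT = −0.8 × (+£538 billion) = −£430.4 billion.
Expenditure multiplier = 1/(1 − c(1−t)) = 1/(1 − 0.8×0.82) = 1/0.344 ≈ 2.907.
The tax multiplier is −c × k ≈ −2.326, so ΔY = k × (−c·ΔT) = (−£430.4 billion) / 0.344 ≈ −£1,251.2 billion.

−£1,251.2 billion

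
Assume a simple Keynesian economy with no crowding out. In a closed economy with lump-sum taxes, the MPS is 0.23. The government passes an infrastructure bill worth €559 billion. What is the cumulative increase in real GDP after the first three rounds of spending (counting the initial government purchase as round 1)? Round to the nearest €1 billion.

€1,321 billion

MPC = 1 − MPS = 1 − 0.23 = 0.77.
Round 1 adds ΔG = €559 billion; each later round is MPC = 0.77 times the previous.
After 3 rounds: 559 + 430.43 + 331.4311 = ΔG·(1 − c^3)/(1 − c) = 559 × (1 − 0.456533)/0.23 ≈ €1,321 billion.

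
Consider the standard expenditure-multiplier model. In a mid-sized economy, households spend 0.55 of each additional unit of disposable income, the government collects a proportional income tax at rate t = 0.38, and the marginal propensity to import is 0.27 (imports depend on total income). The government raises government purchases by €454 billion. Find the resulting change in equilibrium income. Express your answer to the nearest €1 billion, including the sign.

Expenditure multiplier = 1/(1 − c(1−t) + m) = 1/(1 − 0.55×0.62 + 0.27) = 1/0.929 ≈ 1.076.
ΔY = k × ΔG = (+€454 billion) / 0.929 ≈ +€489 billion.

+€489 billion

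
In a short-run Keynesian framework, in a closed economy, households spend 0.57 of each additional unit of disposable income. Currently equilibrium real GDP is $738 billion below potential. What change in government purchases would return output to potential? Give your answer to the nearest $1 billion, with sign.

+$317 billion

Spending multiplier = 1/(1 − MPC) = 1/(1 − 0.57) = 1/0.43 ≈ 2.326.
Need ΔY = +$738 billion, so ΔG = ΔY/k = (+$738 billion) × 0.43 ≈ +$317 billion.
The government should increase government purchases by $317 billion.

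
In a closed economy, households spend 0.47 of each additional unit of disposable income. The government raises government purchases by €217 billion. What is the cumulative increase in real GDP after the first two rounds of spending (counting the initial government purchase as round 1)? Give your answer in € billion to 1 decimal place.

€319.0 billion

Round 1 adds ΔG = €217 billion; each later round is MPC = 0.47 times the previous.
After 2 rounds: 217 + 101.99 = ΔG·(1 − c^2)/(1 − c) = 217 × (1 − 0.2209)/0.53 ≈ €319 billion.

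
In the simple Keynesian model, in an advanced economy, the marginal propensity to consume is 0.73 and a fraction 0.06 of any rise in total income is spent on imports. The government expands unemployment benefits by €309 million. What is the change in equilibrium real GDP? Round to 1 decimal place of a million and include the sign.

+€683.5 million

The transfer change shifts disposable income by +€309 million, so first-round consumption changes by c·ΔTR = 0.73 × (+€309 million) = +€225.57 million.
Expenditure multiplier = 1/(1 − c + m) = 1/(1 − 0.73 + 0.06) = 1/0.33 ≈ 3.03.
The transfer multiplier is c × k ≈ 2.212, so ΔY = k × (c·ΔTR) = (+€225.57 million) / 0.33 ≈ +€683.5 million.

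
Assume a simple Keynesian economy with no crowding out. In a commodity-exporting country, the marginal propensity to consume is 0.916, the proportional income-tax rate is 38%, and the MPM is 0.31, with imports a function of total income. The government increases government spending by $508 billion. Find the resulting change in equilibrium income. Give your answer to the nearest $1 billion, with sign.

+$685 billion

Government-spending multiplier = 1/(1 − c(1−t) + m) = 1/(1 − 0.916×0.62 + 0.31) = 1/0.74208 ≈ 1.348.
ΔY = k × ΔG = (+$508 billion) / 0.74208 ≈ +$685 billion.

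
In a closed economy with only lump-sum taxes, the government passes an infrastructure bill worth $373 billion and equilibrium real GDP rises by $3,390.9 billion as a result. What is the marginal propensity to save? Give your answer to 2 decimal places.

Implied spending multiplier k = ΔY/ΔG = 3,390.9/373 ≈ 9.0909.
Since k = 1/(1 − MPC), MPC = 1 − 1/k = 1 − ΔG/ΔY = 1 − 373/3,390.9 ≈ 0.89.
MPS = 1 − MPC = 0.11.

0.11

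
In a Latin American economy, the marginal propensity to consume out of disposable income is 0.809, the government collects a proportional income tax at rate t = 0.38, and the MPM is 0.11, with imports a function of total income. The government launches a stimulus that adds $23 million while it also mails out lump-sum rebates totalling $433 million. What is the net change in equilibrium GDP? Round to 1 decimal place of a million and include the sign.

+$613.6 million

Expenditure multiplier = 1/(1 − c(1−t) + m) = 1/(1 − 0.809×0.62 + 0.11) = 1/0.60842 ≈ 1.644.
ΔG contributes k·ΔG = (+$23 million) / 0.60842 ≈ +$37.8 million.
ΔT of −$433 million changes first-round spending by −c·ΔT = +$350.297 million, contributing k·(−c·ΔT) = (+$350.297 million) / 0.60842 ≈ +$575.7 million.
Net ΔY = k(ΔG − c·ΔT) = (+$373.297 million) / 0.60842 ≈ +$613.6 million.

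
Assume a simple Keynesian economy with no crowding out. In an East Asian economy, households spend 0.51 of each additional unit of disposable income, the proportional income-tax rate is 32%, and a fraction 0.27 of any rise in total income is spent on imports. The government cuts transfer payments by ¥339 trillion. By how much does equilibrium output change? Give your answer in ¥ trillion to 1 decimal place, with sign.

The transfer change shifts disposable income by −¥339 trillion, so first-round consumption changes by c·ΔTR = 0.51 × (−¥339 trillion) = −¥172.89 trillion.
Expenditure multiplier = 1/(1 − c(1−t) + m) = 1/(1 − 0.51×0.68 + 0.27) = 1/0.9232 ≈ 1.083.
The transfer multiplier is c × k ≈ 0.552, so ΔY = k × (c·ΔTR) = (−¥172.89 trillion) / 0.9232 ≈ −¥187.3 trillion.

−¥187.3 trillion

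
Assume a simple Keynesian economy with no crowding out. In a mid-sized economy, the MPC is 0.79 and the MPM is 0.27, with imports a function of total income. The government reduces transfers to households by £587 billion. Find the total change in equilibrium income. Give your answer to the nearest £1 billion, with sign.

The transfer change shifts disposable income by −£587 billion, so first-round consumption changes by c·ΔTR = 0.79 × (−£587 billion) = −£463.73 billion.
Expenditure multiplier = 1/(1 − c + m) = 1/(1 − 0.79 + 0.27) = 1/0.48 ≈ 2.083.
The transfer multiplier is c × k ≈ 1.646, so ΔY = k × (c·ΔTR) = (−£463.73 billion) / 0.48 ≈ −£966 billion.

−£966 billion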